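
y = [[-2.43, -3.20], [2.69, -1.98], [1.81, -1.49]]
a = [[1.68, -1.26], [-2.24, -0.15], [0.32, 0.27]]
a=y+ [[4.11, 1.94],  [-4.93, 1.83],  [-1.49, 1.76]]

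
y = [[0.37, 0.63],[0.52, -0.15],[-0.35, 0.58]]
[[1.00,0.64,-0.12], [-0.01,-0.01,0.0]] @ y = [[0.74, 0.46], [-0.01, -0.00]]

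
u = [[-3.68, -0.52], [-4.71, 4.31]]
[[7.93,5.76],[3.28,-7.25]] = u@[[-1.96, -1.15], [-1.38, -2.94]]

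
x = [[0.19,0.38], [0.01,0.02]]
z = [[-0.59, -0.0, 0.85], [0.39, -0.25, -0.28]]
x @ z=[[0.04, -0.10, 0.06], [0.0, -0.00, 0.0]]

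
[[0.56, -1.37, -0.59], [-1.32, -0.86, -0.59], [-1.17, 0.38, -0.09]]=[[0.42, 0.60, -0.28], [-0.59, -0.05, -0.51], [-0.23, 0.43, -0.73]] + [[0.14, -1.97, -0.31], [-0.73, -0.81, -0.08], [-0.94, -0.05, 0.64]]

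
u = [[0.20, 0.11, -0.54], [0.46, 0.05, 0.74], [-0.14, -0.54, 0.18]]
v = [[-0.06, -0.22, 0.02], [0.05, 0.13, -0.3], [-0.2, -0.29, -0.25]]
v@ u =[[-0.12, -0.03, -0.13], [0.11, 0.17, 0.02], [-0.14, 0.10, -0.15]]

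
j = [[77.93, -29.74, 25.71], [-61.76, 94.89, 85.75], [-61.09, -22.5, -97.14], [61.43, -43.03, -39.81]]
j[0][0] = 77.93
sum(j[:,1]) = -0.37999999999999545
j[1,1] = 94.89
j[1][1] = 94.89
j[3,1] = -43.03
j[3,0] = 61.43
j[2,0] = -61.09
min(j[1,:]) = -61.76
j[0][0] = 77.93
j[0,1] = -29.74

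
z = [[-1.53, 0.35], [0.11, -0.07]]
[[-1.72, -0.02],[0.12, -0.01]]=z@[[1.14, 0.06], [0.07, 0.21]]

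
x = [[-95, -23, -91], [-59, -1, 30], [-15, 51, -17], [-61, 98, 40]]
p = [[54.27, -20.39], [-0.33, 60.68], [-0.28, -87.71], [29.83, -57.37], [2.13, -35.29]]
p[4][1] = -35.29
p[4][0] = 2.13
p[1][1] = 60.68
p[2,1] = -87.71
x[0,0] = -95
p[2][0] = -0.28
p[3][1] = -57.37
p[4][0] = 2.13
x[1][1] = -1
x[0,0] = -95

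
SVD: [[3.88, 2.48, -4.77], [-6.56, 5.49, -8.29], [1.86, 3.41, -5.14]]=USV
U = [[0.31, -0.73, -0.62], [0.86, 0.49, -0.15], [0.41, -0.48, 0.77]]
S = [13.23, 7.22, 0.35]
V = [[-0.28,0.52,-0.81], [-0.96,-0.11,0.26], [0.05,0.85,0.53]]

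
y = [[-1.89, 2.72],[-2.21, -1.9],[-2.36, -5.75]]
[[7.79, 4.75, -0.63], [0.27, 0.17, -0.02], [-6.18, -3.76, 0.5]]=y @[[-1.62, -0.99, 0.13], [1.74, 1.06, -0.14]]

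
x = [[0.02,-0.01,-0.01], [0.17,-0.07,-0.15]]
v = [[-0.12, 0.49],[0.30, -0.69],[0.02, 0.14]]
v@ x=[[0.08, -0.03, -0.07], [-0.11, 0.05, 0.1], [0.02, -0.01, -0.02]]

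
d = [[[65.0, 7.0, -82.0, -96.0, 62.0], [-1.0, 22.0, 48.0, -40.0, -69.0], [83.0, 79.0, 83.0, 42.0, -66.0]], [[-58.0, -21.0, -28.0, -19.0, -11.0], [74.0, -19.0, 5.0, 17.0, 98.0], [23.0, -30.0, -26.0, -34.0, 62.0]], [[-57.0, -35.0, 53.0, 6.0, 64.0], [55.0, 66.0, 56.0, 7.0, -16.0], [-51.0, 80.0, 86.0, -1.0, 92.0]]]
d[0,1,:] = [-1.0, 22.0, 48.0, -40.0, -69.0]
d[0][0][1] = 7.0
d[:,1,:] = [[-1.0, 22.0, 48.0, -40.0, -69.0], [74.0, -19.0, 5.0, 17.0, 98.0], [55.0, 66.0, 56.0, 7.0, -16.0]]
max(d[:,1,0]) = 74.0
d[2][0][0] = -57.0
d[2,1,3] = 7.0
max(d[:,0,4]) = 64.0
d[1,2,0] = 23.0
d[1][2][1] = -30.0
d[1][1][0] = 74.0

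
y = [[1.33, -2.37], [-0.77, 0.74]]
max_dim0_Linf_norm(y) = 2.37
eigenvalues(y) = [2.42, -0.35]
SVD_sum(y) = [[1.42, -2.32], [-0.54, 0.88]] + [[-0.09,-0.05], [-0.23,-0.14]]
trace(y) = 2.07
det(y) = -0.84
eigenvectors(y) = [[0.91,0.82], [-0.42,0.58]]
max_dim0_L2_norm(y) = 2.48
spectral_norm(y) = 2.91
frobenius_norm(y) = 2.92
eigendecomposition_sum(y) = [[1.47,-2.07], [-0.67,0.95]] + [[-0.14, -0.3], [-0.10, -0.21]]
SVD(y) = [[-0.93,0.36], [0.36,0.93]] @ diag([2.9056125591008177, 0.2893365797744783]) @ [[-0.52,0.85], [-0.85,-0.52]]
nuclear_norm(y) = 3.19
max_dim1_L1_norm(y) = 3.7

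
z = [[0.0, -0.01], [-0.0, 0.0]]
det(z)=0.000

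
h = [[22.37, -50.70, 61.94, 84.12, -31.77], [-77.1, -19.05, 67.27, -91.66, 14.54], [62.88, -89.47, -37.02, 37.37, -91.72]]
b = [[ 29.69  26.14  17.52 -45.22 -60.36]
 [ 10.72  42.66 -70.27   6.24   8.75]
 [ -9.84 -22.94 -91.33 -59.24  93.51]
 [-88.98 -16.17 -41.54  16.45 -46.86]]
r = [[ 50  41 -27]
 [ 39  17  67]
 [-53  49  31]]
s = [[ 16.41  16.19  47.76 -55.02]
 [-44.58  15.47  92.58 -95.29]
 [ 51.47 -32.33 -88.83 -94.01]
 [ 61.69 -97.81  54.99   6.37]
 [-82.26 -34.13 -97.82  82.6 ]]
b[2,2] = -91.33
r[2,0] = -53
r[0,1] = 41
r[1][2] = 67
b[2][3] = -59.24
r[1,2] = 67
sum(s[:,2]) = 8.680000000000007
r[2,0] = -53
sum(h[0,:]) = 85.96000000000001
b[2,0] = -9.84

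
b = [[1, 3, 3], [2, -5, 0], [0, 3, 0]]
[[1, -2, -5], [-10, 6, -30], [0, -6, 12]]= b @ [[-5, -2, -5], [0, -2, 4], [2, 2, -4]]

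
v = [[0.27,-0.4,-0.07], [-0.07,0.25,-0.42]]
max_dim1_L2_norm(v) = 0.49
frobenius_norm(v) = 0.69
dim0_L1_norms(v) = [0.34, 0.65, 0.49]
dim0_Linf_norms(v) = [0.27, 0.4, 0.42]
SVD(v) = [[-0.7, 0.72], [0.72, 0.7]] @ diag([0.5747610505371523, 0.388908388679685]) @ [[-0.41,0.8,-0.44], [0.37,-0.29,-0.88]]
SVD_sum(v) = [[0.17, -0.32, 0.18], [-0.17, 0.33, -0.18]] + [[0.1,  -0.08,  -0.25], [0.10,  -0.08,  -0.24]]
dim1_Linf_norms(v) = [0.4, 0.42]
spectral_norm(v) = 0.57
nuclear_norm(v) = 0.96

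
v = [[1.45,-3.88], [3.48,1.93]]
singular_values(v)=[4.36, 3.74]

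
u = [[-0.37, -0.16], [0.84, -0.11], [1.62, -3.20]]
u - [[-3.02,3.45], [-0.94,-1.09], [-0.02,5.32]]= [[2.65,  -3.61], [1.78,  0.98], [1.64,  -8.52]]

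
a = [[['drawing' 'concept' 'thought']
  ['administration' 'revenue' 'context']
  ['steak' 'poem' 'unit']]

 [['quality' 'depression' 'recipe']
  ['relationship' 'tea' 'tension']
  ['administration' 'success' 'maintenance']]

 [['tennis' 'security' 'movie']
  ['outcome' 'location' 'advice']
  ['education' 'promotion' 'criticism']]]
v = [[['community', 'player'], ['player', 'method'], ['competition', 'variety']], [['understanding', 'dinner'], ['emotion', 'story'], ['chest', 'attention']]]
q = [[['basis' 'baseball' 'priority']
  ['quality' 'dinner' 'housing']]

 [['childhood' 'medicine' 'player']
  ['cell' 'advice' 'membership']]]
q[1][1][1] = 'advice'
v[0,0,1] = 'player'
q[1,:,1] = ['medicine', 'advice']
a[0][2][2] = 'unit'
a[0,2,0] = 'steak'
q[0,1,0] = 'quality'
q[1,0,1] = 'medicine'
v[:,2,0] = ['competition', 'chest']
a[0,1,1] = 'revenue'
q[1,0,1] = 'medicine'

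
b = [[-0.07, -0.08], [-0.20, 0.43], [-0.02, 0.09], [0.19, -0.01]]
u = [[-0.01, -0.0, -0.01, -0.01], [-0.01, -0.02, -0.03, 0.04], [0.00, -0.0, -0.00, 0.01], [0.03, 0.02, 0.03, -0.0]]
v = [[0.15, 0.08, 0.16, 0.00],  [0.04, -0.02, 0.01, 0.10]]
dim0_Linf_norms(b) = [0.2, 0.43]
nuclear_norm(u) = 0.11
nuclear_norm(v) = 0.34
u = b @ v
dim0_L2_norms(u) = [0.03, 0.03, 0.04, 0.04]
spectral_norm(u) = 0.07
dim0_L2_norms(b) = [0.29, 0.45]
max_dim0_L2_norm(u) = 0.04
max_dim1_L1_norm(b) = 0.63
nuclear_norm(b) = 0.69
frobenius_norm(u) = 0.07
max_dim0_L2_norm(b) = 0.45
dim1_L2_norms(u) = [0.02, 0.05, 0.01, 0.05]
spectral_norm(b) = 0.49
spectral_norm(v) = 0.24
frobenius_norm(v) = 0.26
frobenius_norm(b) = 0.53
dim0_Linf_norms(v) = [0.15, 0.08, 0.16, 0.1]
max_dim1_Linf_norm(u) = 0.04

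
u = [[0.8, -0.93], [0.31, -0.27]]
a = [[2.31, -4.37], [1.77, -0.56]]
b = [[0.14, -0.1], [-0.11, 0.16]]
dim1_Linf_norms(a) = [4.37, 1.77]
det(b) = 0.01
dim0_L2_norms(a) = [2.91, 4.41]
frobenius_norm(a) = 5.28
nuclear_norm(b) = 0.30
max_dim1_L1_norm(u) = 1.73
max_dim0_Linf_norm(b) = 0.16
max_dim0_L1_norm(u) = 1.2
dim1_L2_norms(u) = [1.23, 0.41]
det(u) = 0.07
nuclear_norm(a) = 6.38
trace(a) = 1.75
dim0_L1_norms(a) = [4.08, 4.93]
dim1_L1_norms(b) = [0.24, 0.27]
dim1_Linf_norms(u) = [0.93, 0.31]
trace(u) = 0.53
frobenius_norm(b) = 0.26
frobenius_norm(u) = 1.29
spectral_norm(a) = 5.13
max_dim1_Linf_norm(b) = 0.16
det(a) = 6.44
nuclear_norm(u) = 1.35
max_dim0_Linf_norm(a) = 4.37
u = a @ b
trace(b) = 0.30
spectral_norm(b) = 0.26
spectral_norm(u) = 1.29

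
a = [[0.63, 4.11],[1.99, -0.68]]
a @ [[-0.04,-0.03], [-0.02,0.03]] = [[-0.11, 0.10], [-0.07, -0.08]]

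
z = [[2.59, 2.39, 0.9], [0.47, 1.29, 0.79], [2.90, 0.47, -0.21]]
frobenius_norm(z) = 4.94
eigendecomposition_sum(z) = [[(2.56+0j), (2.34+0j), 0.96+0.00j], [0.94+0.00j, (0.86+0j), (0.35+0j)], [1.83+0.00j, (1.66+0j), 0.69+0.00j]] + [[0.01+0.11j, 0.03-0.14j, -0.03-0.08j], [-0.24-0.19j, 0.22+0.32j, (0.22+0.09j)], [0.54+0.17j, -0.60-0.43j, -0.45-0.02j]] + [[0.01-0.11j,(0.03+0.14j),(-0.03+0.08j)], [(-0.24+0.19j),0.22-0.32j,(0.22-0.09j)], [(0.54-0.17j),(-0.6+0.43j),(-0.45+0.02j)]]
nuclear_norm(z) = 6.52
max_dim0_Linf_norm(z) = 2.9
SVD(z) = [[-0.78, -0.36, -0.51], [-0.27, -0.56, 0.79], [-0.57, 0.75, 0.34]] @ diag([4.59300585682575, 1.8186529730933827, 0.10534971581814487]) @ [[-0.83, -0.54, -0.17], [0.54, -0.67, -0.51], [0.16, -0.51, 0.85]]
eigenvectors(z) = [[-0.78+0.00j,  (0.07+0.15j),  (0.07-0.15j)], [-0.29+0.00j,  (-0.43-0.16j),  -0.43+0.16j], [-0.56+0.00j,  (0.87+0j),  0.87-0.00j]]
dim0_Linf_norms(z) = [2.9, 2.39, 0.9]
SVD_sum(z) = [[2.95,1.92,0.62], [1.00,0.66,0.21], [2.15,1.4,0.45]] + [[-0.35, 0.44, 0.33],[-0.55, 0.68, 0.51],[0.74, -0.92, -0.69]] + [[-0.01, 0.03, -0.05], [0.01, -0.04, 0.07], [0.01, -0.02, 0.03]]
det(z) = 0.88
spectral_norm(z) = 4.59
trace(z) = 3.67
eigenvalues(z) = [(4.11+0j), (-0.22+0.41j), (-0.22-0.41j)]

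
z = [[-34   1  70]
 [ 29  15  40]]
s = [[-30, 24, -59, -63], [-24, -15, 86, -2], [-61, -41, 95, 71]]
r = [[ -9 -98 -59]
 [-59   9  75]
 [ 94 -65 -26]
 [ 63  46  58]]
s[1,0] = -24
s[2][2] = 95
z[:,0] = [-34, 29]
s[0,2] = -59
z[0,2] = 70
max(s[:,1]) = 24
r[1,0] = -59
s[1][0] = -24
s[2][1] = -41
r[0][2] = -59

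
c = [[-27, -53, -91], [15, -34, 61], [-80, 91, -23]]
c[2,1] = 91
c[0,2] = -91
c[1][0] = 15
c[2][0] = -80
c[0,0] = -27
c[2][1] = 91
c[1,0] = 15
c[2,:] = [-80, 91, -23]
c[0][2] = -91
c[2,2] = -23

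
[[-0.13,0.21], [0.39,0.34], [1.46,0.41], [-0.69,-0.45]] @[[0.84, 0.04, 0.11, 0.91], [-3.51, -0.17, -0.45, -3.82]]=[[-0.85,-0.04,-0.11,-0.92], [-0.87,-0.04,-0.11,-0.94], [-0.21,-0.01,-0.02,-0.24], [1.0,0.05,0.13,1.09]]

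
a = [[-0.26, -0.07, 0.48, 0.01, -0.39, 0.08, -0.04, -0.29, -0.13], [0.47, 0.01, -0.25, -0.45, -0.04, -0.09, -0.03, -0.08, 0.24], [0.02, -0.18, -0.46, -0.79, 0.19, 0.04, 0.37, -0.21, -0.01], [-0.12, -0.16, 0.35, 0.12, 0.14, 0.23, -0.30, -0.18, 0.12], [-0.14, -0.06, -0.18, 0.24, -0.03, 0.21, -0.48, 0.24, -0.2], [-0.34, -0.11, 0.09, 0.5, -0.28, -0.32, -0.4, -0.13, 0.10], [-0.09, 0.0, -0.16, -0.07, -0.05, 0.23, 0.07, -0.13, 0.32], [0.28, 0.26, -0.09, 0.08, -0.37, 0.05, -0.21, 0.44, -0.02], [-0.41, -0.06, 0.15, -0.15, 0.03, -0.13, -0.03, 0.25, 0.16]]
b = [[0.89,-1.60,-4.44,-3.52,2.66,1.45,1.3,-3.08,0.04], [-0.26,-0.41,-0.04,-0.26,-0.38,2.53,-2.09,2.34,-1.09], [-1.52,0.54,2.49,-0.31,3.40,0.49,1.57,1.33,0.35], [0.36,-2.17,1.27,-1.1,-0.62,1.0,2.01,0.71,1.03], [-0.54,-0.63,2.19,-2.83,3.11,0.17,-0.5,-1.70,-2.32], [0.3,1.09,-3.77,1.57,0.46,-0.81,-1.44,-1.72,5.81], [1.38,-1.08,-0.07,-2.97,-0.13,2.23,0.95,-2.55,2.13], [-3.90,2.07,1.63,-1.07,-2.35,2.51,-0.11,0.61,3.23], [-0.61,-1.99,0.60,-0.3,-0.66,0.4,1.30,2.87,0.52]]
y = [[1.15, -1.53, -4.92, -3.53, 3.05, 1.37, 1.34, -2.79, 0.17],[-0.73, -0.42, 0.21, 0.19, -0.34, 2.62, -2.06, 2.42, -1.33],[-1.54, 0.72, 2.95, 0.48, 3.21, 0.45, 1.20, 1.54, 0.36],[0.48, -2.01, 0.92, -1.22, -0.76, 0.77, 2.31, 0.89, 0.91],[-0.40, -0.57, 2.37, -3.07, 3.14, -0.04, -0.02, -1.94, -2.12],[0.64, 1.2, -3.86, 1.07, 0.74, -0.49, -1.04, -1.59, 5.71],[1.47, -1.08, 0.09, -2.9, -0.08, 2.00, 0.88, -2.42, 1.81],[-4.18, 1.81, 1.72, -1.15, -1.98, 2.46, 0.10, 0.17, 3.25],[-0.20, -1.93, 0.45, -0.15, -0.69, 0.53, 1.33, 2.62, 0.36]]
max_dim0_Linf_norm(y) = 5.71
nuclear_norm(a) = 5.67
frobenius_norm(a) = 2.22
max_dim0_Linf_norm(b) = 5.81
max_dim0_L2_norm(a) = 1.09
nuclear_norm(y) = 43.49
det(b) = -73760.03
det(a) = -0.00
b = a + y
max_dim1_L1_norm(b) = 18.98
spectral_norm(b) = 9.43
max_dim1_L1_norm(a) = 2.27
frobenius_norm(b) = 17.12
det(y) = -11285.77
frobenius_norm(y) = 17.18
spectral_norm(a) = 1.49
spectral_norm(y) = 9.88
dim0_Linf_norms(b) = [3.9, 2.17, 4.44, 3.52, 3.4, 2.53, 2.09, 3.08, 5.81]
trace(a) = -0.27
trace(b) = 6.25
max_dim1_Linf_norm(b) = 5.81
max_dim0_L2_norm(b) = 7.53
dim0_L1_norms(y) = [10.79, 11.27, 17.49, 13.76, 13.99, 10.73, 10.28, 16.38, 16.02]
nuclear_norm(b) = 43.81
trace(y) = 6.52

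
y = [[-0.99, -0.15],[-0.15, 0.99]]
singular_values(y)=[1.0, 1.0]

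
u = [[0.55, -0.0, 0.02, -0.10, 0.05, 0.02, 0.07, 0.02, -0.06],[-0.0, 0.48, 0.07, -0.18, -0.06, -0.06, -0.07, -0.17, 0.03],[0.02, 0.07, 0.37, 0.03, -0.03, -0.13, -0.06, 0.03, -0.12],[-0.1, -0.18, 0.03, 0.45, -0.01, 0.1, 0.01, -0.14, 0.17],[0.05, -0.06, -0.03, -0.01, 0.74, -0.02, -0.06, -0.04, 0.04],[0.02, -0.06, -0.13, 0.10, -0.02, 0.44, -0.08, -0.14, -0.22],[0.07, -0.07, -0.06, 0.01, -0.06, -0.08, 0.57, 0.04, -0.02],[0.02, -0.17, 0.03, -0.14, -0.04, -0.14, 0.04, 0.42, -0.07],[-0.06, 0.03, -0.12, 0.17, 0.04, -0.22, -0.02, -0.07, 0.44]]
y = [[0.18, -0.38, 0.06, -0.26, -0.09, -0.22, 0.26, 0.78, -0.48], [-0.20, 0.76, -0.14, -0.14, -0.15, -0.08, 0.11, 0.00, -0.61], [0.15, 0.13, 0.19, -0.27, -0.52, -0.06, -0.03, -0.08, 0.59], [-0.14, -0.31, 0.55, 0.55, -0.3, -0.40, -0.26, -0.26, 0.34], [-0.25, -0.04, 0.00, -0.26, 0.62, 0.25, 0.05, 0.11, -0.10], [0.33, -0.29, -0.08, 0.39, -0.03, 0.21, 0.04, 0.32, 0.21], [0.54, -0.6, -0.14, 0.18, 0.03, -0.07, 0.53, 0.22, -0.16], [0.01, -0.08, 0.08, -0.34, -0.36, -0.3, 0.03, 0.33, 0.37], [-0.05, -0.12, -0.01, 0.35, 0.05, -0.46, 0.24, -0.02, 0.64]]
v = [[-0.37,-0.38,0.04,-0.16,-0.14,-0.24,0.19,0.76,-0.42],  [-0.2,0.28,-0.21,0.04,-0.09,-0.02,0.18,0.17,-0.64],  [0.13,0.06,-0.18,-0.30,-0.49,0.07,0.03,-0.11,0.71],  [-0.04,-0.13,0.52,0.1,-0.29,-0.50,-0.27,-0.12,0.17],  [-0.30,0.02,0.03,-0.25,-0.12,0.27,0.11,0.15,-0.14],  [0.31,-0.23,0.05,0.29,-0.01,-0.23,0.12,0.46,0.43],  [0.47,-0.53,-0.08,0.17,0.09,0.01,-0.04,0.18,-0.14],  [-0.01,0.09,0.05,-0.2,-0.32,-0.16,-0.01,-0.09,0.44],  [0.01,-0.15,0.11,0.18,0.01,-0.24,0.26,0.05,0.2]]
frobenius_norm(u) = 1.70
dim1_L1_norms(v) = [2.7, 1.83, 2.08, 2.14, 1.39, 2.13, 1.71, 1.37, 1.21]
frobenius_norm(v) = 2.38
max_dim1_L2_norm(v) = 1.08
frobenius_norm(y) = 2.81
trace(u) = 4.46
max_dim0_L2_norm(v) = 1.26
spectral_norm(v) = 1.44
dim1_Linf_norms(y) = [0.78, 0.76, 0.59, 0.55, 0.62, 0.39, 0.6, 0.37, 0.64]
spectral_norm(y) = 1.63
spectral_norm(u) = 0.80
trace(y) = 4.01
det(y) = 0.00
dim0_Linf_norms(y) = [0.54, 0.76, 0.55, 0.55, 0.62, 0.46, 0.53, 0.78, 0.64]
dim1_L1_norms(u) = [0.89, 1.12, 0.86, 1.19, 1.05, 1.21, 0.98, 1.07, 1.17]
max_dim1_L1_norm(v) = 2.7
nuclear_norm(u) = 4.47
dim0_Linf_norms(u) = [0.55, 0.48, 0.37, 0.45, 0.74, 0.44, 0.57, 0.42, 0.44]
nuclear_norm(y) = 7.06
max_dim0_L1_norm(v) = 3.29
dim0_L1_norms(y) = [1.85, 2.71, 1.25, 2.74, 2.15, 2.05, 1.55, 2.12, 3.5]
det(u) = -0.00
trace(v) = -0.45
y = u + v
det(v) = -0.00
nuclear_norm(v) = 5.86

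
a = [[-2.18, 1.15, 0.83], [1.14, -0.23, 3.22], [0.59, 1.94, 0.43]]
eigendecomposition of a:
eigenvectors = [[-0.27,-0.77,-0.74], [-0.73,0.60,-0.44], [-0.63,-0.22,0.51]]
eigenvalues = [2.94, -2.85, -2.08]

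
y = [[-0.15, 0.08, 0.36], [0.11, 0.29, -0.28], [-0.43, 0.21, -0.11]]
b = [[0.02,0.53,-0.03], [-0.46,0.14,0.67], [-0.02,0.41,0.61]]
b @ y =[[0.07, 0.15, -0.14], [-0.2, 0.14, -0.28], [-0.21, 0.25, -0.19]]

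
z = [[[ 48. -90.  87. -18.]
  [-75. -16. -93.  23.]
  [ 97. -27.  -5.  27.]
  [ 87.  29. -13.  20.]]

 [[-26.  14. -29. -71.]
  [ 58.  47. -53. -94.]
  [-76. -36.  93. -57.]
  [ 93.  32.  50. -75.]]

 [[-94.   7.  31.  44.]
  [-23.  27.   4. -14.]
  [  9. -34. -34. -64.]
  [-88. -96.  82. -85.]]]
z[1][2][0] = -76.0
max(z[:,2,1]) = -27.0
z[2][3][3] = -85.0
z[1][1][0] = 58.0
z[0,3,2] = -13.0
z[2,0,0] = -94.0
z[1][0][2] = -29.0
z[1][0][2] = -29.0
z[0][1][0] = -75.0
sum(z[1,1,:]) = -42.0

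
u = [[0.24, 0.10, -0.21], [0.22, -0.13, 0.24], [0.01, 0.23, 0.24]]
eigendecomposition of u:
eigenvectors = [[(0.3+0j), (0.72+0j), (0.72-0j)],[-0.88+0.00j, 0.15-0.32j, 0.15+0.32j],[0.37+0.00j, -0.23-0.54j, -0.23+0.54j]]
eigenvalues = [(-0.31+0j), (0.33+0.11j), (0.33-0.11j)]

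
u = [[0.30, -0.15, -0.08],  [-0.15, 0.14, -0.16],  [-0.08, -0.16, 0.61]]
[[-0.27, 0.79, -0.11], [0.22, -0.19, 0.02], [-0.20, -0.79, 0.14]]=u @ [[-0.05, 2.43, -0.71], [1.62, 0.13, -0.66], [0.09, -0.95, -0.03]]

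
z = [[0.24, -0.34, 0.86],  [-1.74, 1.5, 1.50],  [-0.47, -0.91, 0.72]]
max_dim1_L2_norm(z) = 2.74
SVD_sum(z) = [[-0.12, 0.09, 0.11], [-1.75, 1.37, 1.60], [-0.17, 0.13, 0.16]] + [[-0.03, -0.62, 0.50], [0.01, 0.13, -0.1], [-0.04, -0.92, 0.74]] + [[0.38, 0.19, 0.26], [-0.00, -0.00, -0.00], [-0.26, -0.13, -0.17]]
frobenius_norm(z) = 3.16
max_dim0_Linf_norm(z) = 1.74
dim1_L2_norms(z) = [0.96, 2.74, 1.25]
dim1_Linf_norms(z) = [0.86, 1.74, 0.91]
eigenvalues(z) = [(0.41+1.13j), (0.41-1.13j), (1.64+0j)]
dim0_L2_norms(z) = [1.82, 1.79, 1.87]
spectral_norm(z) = 2.76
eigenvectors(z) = [[0.24-0.43j, (0.24+0.43j), (0.48+0j)], [0.10-0.58j, 0.10+0.58j, (-0.73+0j)], [(0.64+0j), 0.64-0.00j, (0.48+0j)]]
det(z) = 2.37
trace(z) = 2.46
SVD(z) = [[0.07, -0.56, -0.83], [0.99, 0.12, 0.0], [0.10, -0.82, 0.56]] @ diag([2.757410014738706, 1.4294748554108991, 0.600909018376891]) @ [[-0.64,  0.5,  0.59],[0.04,  0.78,  -0.63],[-0.77,  -0.38,  -0.51]]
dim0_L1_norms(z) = [2.45, 2.75, 3.08]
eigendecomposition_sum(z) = [[-0.32+0.41j, (0.15+0.2j), 0.54-0.11j], [-0.19+0.60j, 0.25+0.16j, 0.57-0.35j], [-0.68-0.10j, -0.13+0.30j, (0.48+0.56j)]] + [[(-0.32-0.41j), (0.15-0.2j), 0.54+0.11j], [(-0.19-0.6j), (0.25-0.16j), 0.57+0.35j], [(-0.68+0.1j), (-0.13-0.3j), 0.48-0.56j]] + [[(0.88+0j),-0.64+0.00j,-0.23-0.00j],[(-1.36-0j),(0.99-0j),0.35+0.00j],[(0.89+0j),(-0.66+0j),-0.23-0.00j]]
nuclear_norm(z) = 4.79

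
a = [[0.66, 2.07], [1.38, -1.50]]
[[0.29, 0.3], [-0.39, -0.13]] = a@[[-0.1,0.05], [0.17,0.13]]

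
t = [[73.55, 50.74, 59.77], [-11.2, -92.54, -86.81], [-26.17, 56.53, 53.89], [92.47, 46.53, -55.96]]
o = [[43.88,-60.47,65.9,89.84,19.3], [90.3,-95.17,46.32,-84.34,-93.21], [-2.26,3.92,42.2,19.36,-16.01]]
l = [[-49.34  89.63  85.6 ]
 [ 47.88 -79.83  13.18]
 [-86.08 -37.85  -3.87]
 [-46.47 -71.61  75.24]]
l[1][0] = 47.88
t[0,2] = 59.77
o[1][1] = -95.17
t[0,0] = 73.55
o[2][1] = 3.92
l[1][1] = -79.83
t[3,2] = -55.96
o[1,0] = 90.3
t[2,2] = 53.89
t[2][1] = 56.53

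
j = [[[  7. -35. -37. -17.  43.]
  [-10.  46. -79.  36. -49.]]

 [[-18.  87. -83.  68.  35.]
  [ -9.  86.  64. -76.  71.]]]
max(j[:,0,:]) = 87.0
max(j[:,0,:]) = 87.0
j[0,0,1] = -35.0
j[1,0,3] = 68.0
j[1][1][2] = 64.0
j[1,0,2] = -83.0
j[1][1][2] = 64.0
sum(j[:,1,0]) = -19.0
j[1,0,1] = 87.0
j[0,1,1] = 46.0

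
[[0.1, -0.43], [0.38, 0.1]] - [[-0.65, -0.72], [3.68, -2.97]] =[[0.75,0.29], [-3.30,3.07]]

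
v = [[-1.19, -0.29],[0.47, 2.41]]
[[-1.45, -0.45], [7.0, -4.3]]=v@ [[0.54, 0.85], [2.8, -1.95]]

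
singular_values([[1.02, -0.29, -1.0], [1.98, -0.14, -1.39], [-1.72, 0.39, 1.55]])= [3.66, 0.33, 0.0]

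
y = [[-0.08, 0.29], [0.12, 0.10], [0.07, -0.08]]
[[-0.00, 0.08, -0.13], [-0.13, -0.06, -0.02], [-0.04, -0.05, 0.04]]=y @ [[-0.86, -0.62, 0.15], [-0.24, 0.10, -0.41]]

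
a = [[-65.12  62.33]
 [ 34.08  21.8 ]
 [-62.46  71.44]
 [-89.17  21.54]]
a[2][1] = 71.44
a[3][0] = -89.17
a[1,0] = 34.08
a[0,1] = 62.33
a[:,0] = [-65.12, 34.08, -62.46, -89.17]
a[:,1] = [62.33, 21.8, 71.44, 21.54]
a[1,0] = 34.08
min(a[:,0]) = -89.17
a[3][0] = -89.17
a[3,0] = -89.17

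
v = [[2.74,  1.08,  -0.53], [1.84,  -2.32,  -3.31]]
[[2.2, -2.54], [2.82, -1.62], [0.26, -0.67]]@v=[[1.35, 8.27, 7.24],  [4.75, 6.8, 3.87],  [-0.52, 1.84, 2.08]]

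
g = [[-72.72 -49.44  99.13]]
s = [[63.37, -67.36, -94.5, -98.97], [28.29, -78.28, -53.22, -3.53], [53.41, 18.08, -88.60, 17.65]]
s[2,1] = 18.08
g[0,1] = -49.44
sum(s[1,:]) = -106.74000000000001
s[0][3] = -98.97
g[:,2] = [99.13]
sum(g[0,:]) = -23.03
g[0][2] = 99.13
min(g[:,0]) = -72.72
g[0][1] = -49.44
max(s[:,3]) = 17.65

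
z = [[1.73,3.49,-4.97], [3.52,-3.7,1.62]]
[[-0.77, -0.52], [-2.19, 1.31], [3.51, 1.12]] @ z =[[-3.16, -0.76, 2.98], [0.82, -12.49, 13.01], [10.01, 8.11, -15.63]]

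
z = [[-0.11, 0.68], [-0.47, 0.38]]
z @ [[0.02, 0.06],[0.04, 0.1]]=[[0.02,0.06], [0.01,0.01]]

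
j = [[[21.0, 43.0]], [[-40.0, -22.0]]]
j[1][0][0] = -40.0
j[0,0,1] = 43.0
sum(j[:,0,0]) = -19.0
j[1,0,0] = -40.0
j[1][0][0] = -40.0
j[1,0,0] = -40.0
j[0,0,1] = 43.0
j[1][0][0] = -40.0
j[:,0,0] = [21.0, -40.0]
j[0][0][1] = 43.0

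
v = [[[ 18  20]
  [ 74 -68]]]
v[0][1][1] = -68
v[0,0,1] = 20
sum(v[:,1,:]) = 6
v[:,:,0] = [[18, 74]]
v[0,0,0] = 18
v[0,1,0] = 74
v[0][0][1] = 20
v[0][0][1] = 20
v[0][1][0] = 74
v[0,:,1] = [20, -68]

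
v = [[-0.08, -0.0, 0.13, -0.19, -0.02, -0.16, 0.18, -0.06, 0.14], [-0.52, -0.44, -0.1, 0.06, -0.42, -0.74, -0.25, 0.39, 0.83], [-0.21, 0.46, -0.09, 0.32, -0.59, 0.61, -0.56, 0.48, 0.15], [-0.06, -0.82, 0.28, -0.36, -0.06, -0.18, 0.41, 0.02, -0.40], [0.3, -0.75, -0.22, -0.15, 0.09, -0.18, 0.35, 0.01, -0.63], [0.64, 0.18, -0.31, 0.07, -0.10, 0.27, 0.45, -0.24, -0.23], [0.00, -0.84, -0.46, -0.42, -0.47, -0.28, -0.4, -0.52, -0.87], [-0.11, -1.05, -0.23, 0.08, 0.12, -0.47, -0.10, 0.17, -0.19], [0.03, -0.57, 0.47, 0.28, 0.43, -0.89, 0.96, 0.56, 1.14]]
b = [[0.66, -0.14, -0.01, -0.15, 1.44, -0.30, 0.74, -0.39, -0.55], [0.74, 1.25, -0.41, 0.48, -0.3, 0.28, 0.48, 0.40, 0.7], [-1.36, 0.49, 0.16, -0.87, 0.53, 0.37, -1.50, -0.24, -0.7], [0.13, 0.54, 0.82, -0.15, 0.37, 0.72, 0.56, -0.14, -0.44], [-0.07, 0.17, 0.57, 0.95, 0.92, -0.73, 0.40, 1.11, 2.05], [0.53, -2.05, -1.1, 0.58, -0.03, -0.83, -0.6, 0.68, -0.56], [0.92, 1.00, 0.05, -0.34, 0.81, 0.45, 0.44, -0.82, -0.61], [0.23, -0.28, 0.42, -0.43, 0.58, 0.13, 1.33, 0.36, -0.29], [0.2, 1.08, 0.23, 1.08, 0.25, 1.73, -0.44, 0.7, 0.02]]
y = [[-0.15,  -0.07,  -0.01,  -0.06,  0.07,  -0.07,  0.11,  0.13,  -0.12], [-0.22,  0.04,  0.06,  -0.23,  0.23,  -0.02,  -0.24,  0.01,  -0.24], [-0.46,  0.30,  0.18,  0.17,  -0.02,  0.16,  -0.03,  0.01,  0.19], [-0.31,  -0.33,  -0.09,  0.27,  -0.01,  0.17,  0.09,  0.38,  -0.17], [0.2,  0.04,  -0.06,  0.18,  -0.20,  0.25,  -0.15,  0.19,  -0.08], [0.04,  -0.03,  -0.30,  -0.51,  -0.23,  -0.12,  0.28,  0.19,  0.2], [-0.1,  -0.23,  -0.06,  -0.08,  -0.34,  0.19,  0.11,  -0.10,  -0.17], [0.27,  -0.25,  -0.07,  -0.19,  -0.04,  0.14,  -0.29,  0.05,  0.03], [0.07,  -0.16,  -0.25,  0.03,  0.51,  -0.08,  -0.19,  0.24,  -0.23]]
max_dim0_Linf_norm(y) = 0.51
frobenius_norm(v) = 3.95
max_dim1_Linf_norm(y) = 0.51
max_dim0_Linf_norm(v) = 1.14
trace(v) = 0.30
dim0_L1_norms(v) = [1.95, 5.11, 2.29, 1.93, 2.3, 3.78, 3.66, 2.45, 4.58]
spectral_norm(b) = 3.67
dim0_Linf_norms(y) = [0.46, 0.33, 0.3, 0.51, 0.51, 0.25, 0.29, 0.38, 0.24]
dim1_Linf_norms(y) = [0.15, 0.24, 0.46, 0.38, 0.25, 0.51, 0.34, 0.29, 0.51]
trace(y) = -0.05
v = y @ b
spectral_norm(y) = 0.91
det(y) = 0.00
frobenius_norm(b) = 6.68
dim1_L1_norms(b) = [4.38, 5.04, 6.22, 3.87, 6.97, 6.96, 5.44, 4.05, 5.73]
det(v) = -0.00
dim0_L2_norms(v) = [0.91, 1.95, 0.86, 0.75, 0.98, 1.47, 1.41, 1.03, 1.85]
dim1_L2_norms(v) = [0.38, 1.45, 1.29, 1.12, 1.13, 0.97, 1.61, 1.22, 2.03]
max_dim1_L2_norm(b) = 2.87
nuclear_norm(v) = 8.74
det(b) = -5.37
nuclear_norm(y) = 4.58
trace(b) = 2.83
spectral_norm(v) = 2.47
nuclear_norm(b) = 16.62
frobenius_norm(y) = 1.78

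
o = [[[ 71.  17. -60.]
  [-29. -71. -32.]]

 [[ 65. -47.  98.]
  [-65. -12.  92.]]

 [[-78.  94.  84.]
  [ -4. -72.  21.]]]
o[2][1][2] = 21.0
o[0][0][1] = 17.0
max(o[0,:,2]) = -32.0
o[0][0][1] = 17.0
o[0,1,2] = -32.0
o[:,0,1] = [17.0, -47.0, 94.0]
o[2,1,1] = -72.0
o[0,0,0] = 71.0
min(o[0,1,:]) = -71.0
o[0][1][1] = -71.0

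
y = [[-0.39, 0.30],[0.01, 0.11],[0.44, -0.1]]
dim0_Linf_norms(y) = [0.44, 0.3]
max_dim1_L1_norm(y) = 0.69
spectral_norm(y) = 0.65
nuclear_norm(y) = 0.83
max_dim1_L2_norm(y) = 0.49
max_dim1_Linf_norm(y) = 0.44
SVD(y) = [[-0.74,-0.52], [-0.06,-0.58], [0.67,-0.63]] @ diag([0.6534487576801159, 0.17579738646041693]) @ [[0.89, -0.45], [-0.45, -0.89]]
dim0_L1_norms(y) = [0.84, 0.51]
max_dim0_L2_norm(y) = 0.59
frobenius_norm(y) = 0.68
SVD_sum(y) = [[-0.43, 0.22], [-0.04, 0.02], [0.39, -0.2]] + [[0.04, 0.08], [0.05, 0.09], [0.05, 0.10]]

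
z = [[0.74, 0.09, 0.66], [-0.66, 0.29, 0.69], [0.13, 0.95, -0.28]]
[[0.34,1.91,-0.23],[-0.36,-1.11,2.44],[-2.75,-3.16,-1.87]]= z@ [[0.13, 1.74, -2.02], [-2.69, -3.16, -1.08], [0.74, 1.38, 2.06]]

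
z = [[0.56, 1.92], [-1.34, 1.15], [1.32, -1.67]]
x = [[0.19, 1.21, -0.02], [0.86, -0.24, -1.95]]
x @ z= [[-1.54, 1.79], [-1.77, 4.63]]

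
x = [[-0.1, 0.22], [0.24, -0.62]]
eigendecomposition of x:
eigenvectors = [[0.93,-0.34], [0.37,0.94]]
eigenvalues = [-0.01, -0.71]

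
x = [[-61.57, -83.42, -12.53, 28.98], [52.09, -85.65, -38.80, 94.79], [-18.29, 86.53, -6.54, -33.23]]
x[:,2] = [-12.53, -38.8, -6.54]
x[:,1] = [-83.42, -85.65, 86.53]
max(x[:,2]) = -6.54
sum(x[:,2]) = -57.87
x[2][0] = -18.29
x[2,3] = -33.23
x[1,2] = -38.8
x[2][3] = -33.23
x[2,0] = -18.29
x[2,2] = -6.54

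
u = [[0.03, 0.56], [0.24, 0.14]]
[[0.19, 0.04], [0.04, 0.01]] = u@[[-0.03, 0.02], [0.34, 0.07]]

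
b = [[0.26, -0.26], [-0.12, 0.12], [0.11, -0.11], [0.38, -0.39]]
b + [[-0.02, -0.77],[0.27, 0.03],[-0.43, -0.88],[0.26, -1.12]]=[[0.24, -1.03], [0.15, 0.15], [-0.32, -0.99], [0.64, -1.51]]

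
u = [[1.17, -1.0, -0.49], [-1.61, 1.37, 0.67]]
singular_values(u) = [2.74, 0.0]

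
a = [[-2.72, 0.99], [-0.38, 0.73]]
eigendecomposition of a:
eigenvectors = [[-0.99, -0.28],  [-0.11, -0.96]]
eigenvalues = [-2.61, 0.62]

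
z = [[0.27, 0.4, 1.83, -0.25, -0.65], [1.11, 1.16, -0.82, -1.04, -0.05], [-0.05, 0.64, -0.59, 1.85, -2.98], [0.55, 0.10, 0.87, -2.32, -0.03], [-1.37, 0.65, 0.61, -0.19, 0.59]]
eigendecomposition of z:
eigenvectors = [[0.37+0.00j, (-0.11-0.52j), -0.11+0.52j, (0.7+0j), (0.35+0j)],[(0.04+0j), (0.11+0.24j), (0.11-0.24j), 0.12+0.00j, (0.91+0j)],[(-0.36+0j), (0.61+0j), 0.61-0.00j, 0.57+0.00j, (0.09+0j)],[(0.81+0j), (0.04-0.24j), 0.04+0.24j, 0.20+0.00j, 0.10+0.00j],[(0.28+0j), (0.13-0.45j), (0.13+0.45j), (-0.37+0j), 0.19+0.00j]]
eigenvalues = [(-2.45+0j), (-0.96+1.77j), (-0.96-1.77j), (2.11+0j), (1.38+0j)]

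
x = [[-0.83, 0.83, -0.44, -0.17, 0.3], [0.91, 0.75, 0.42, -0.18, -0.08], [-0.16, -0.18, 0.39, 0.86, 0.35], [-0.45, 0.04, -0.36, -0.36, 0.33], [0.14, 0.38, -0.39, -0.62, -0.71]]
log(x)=[[-0.97+7.75j, (0.1-2.78j), (1.34-4.38j), 0.32-9.02j, (2.58-8.01j)], [(-1.03-1.99j), (0.43+0.62j), 1.10-0.47j, 2.13+0.91j, 1.64+1.09j], [(3.23-5.84j), -0.77+2.38j, -4.31+8.38j, -4.50+11.26j, -6.62+9.11j], [-5.62+4.54j, 1.19-1.77j, 4.72-5.14j, 7.88-7.55j, (9.77-6.25j)], [4.71+3.23j, (-1.28-1.12j), -3.40-1.14j, -8.52-3.16j, (-6.78-2.92j)]]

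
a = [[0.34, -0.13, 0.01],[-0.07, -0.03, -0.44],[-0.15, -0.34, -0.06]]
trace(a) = 0.25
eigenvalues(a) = [(-0.45+0j), (0.35+0.08j), (0.35-0.08j)]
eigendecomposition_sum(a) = [[(-0.01+0j), (-0.03-0j), (-0.04+0j)], [-0.06+0.00j, (-0.22-0j), -0.24+0.00j], [-0.06+0.00j, -0.20-0.00j, (-0.22+0j)]] + [[0.17+0.02j, -0.05+0.15j, 0.02-0.17j],  [-0.00-0.10j, 0.09+0.01j, -0.10+0.00j],  [-0.04+0.09j, -0.07-0.05j, 0.08+0.04j]] + [[(0.17-0.02j), -0.05-0.15j, 0.02+0.17j], [-0.00+0.10j, (0.09-0.01j), -0.10-0.00j], [-0.04-0.09j, (-0.07+0.05j), (0.08-0.04j)]]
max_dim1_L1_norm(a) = 0.55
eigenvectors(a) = [[(0.11+0j), -0.78+0.00j, -0.78-0.00j], [0.73+0.00j, 0.07+0.45j, (0.07-0.45j)], [0.68+0.00j, 0.15-0.40j, 0.15+0.40j]]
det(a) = -0.06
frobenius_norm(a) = 0.69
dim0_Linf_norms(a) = [0.34, 0.34, 0.44]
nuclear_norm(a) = 1.18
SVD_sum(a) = [[0.05,0.04,0.1], [-0.18,-0.13,-0.35], [-0.10,-0.07,-0.19]] + [[0.22,-0.24,-0.02], [0.0,-0.01,-0.0], [0.10,-0.12,-0.01]] + [[0.07, 0.07, -0.07], [0.11, 0.10, -0.09], [-0.16, -0.15, 0.14]]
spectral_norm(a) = 0.48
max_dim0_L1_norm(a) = 0.56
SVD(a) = [[-0.24, -0.9, -0.36], [0.85, -0.02, -0.52], [0.46, -0.44, 0.77]] @ diag([0.48165902892289614, 0.35846568916863425, 0.3364623746363163]) @ [[-0.44, -0.32, -0.84],[-0.67, 0.74, 0.07],[-0.6, -0.59, 0.54]]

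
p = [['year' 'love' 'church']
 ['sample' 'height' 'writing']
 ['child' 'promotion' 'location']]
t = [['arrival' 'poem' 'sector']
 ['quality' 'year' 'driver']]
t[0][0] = 'arrival'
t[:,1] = ['poem', 'year']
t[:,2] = ['sector', 'driver']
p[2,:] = ['child', 'promotion', 'location']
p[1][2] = 'writing'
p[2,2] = 'location'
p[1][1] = 'height'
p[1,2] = 'writing'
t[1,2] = 'driver'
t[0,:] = ['arrival', 'poem', 'sector']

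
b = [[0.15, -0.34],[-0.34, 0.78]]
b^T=[[0.15, -0.34],[-0.34, 0.78]]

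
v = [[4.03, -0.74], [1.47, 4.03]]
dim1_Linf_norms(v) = [4.03, 4.03]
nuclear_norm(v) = 8.36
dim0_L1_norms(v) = [5.5, 4.77]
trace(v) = 8.06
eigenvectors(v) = [[0.58j, 0.00-0.58j],[0.82+0.00j, 0.82-0.00j]]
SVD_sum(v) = [[2.19, 1.67], [2.87, 2.19]] + [[1.84, -2.41],[-1.4, 1.84]]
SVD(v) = [[-0.61, -0.80], [-0.8, 0.61]] @ diag([4.543746821715812, 3.813746821715812]) @ [[-0.80, -0.61], [-0.61, 0.80]]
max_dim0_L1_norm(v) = 5.5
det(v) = 17.33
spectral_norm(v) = 4.54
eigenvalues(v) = [(4.03+1.04j), (4.03-1.04j)]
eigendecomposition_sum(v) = [[(2.02+0.52j), -0.37+1.43j], [(0.74-2.84j), (2.02+0.52j)]] + [[(2.02-0.52j), -0.37-1.43j], [(0.74+2.84j), (2.02-0.52j)]]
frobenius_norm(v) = 5.93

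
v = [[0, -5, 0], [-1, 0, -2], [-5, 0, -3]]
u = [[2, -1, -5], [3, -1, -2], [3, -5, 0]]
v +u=[[2, -6, -5], [2, -1, -4], [-2, -5, -3]]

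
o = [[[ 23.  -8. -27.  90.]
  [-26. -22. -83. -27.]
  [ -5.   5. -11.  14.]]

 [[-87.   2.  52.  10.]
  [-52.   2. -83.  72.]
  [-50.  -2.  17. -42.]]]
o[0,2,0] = -5.0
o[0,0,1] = -8.0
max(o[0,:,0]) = 23.0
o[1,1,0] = -52.0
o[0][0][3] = 90.0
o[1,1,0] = -52.0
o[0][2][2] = -11.0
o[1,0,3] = 10.0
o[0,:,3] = [90.0, -27.0, 14.0]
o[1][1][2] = -83.0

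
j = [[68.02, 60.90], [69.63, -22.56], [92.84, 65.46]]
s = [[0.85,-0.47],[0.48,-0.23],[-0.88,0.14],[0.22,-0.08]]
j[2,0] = 92.84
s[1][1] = -0.229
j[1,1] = -22.56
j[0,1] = 60.9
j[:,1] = [60.9, -22.56, 65.46]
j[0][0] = 68.02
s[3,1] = -0.083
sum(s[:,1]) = -0.637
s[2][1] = 0.141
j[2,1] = 65.46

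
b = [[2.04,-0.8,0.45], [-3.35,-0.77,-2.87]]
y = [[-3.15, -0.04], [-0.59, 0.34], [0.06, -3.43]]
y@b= [[-6.29, 2.55, -1.3], [-2.34, 0.21, -1.24], [11.61, 2.59, 9.87]]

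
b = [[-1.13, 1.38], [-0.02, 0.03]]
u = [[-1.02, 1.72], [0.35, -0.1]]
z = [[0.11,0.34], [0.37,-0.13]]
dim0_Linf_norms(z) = [0.37, 0.34]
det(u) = -0.50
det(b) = -0.01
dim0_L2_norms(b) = [1.13, 1.38]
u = z + b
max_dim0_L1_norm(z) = 0.48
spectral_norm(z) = 0.39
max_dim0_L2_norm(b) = 1.38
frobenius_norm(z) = 0.53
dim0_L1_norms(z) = [0.48, 0.47]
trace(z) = -0.02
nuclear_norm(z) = 0.75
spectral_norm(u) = 2.02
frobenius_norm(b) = 1.78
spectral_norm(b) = 1.78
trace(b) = -1.10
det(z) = -0.14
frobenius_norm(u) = 2.03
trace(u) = -1.12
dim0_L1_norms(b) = [1.15, 1.41]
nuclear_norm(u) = 2.27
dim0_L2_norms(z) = [0.39, 0.36]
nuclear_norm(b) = 1.79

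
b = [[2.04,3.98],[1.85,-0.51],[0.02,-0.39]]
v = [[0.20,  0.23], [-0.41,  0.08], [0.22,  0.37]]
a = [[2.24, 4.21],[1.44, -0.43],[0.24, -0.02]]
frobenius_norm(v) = 0.67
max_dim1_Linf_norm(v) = 0.41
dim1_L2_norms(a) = [4.77, 1.5, 0.24]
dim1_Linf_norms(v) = [0.23, 0.41, 0.37]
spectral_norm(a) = 4.78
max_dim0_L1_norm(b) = 4.88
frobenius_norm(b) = 4.88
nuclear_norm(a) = 6.27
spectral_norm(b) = 4.50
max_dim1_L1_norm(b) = 6.02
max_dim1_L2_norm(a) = 4.77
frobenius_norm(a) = 5.01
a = v + b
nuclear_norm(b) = 6.39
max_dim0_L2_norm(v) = 0.51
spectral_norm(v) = 0.57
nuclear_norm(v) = 0.93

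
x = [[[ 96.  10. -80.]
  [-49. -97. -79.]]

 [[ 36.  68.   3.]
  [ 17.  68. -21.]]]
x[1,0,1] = 68.0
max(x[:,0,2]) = 3.0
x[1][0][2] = 3.0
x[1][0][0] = 36.0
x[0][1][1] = -97.0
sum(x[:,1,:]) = -161.0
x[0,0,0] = 96.0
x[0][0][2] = -80.0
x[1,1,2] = -21.0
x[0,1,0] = -49.0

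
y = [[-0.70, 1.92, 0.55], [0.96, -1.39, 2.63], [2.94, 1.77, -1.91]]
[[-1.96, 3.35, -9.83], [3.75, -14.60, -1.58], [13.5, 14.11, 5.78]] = y @ [[4.35,0.33,2.0], [0.53,3.03,-3.48], [0.12,-4.07,-3.17]]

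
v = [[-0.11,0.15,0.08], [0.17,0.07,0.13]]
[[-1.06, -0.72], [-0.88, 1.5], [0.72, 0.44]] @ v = [[-0.01, -0.21, -0.18], [0.35, -0.03, 0.12], [-0.0, 0.14, 0.11]]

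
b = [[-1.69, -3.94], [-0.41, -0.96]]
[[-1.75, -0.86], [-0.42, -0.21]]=b @ [[1.22,-0.68],  [-0.08,0.51]]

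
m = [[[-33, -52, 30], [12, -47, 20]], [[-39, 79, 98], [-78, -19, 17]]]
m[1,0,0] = -39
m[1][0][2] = 98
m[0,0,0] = -33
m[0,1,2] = 20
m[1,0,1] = 79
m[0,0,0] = -33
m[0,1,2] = 20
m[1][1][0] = -78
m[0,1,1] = -47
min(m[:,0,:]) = -52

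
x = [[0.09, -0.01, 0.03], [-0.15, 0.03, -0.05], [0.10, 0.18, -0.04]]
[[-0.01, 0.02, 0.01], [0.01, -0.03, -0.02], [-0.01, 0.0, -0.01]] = x @ [[-0.03, 0.17, 0.12], [-0.08, -0.07, -0.1], [-0.22, -0.0, 0.05]]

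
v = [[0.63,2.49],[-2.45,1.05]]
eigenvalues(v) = [(0.84+2.46j), (0.84-2.46j)]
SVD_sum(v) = [[-0.95, 1.47], [-1.2, 1.86]] + [[1.58,1.02], [-1.25,-0.81]]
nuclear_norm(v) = 5.22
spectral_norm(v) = 2.82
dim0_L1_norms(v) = [3.08, 3.54]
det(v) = 6.76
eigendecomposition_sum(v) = [[(0.31+1.27j), 1.24-0.42j], [(-1.22+0.42j), (0.52+1.19j)]] + [[0.31-1.27j, 1.24+0.42j], [-1.22-0.42j, (0.52-1.19j)]]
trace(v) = 1.68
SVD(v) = [[0.62, 0.78], [0.78, -0.62]] @ diag([2.819877213594117, 2.397976751399537]) @ [[-0.54,  0.84], [0.84,  0.54]]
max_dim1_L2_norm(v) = 2.67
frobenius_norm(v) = 3.70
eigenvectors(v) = [[0.71+0.00j, 0.71-0.00j], [(0.06+0.7j), (0.06-0.7j)]]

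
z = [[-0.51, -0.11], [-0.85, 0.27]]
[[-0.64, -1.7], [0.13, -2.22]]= z@[[0.69, 3.04], [2.65, 1.35]]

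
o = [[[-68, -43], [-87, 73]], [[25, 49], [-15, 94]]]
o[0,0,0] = -68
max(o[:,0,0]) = 25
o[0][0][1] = -43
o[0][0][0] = -68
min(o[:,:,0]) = -87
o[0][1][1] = 73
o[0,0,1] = -43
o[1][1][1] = 94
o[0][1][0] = -87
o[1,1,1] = 94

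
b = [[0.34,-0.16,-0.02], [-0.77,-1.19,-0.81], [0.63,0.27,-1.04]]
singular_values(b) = [1.63, 1.26, 0.34]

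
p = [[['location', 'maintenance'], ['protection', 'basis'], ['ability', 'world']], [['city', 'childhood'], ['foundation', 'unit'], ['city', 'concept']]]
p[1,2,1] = 'concept'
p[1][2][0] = 'city'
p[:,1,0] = ['protection', 'foundation']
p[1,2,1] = 'concept'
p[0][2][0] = 'ability'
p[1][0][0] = 'city'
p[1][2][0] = 'city'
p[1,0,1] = 'childhood'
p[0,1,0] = 'protection'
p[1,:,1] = ['childhood', 'unit', 'concept']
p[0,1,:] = ['protection', 'basis']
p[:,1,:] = [['protection', 'basis'], ['foundation', 'unit']]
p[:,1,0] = ['protection', 'foundation']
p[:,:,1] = [['maintenance', 'basis', 'world'], ['childhood', 'unit', 'concept']]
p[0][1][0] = 'protection'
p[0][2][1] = 'world'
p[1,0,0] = 'city'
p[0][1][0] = 'protection'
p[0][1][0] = 'protection'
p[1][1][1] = 'unit'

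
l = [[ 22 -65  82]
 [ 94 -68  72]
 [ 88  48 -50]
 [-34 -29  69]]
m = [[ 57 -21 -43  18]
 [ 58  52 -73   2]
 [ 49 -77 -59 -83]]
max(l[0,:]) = 82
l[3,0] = -34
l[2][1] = 48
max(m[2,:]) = 49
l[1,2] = 72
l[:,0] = [22, 94, 88, -34]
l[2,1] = 48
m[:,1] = [-21, 52, -77]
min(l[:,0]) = -34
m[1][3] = 2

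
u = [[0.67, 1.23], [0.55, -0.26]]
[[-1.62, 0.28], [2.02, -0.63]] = u @ [[2.43, -0.83], [-2.64, 0.68]]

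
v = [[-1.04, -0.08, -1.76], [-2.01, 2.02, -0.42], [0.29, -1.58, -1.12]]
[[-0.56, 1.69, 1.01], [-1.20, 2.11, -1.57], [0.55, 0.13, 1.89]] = v @ [[-0.31,  -0.90,  0.31], [-0.79,  0.06,  -0.62], [0.54,  -0.43,  -0.73]]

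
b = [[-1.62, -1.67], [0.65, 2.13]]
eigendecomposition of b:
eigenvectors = [[-0.98, 0.44], [0.19, -0.9]]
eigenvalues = [-1.3, 1.81]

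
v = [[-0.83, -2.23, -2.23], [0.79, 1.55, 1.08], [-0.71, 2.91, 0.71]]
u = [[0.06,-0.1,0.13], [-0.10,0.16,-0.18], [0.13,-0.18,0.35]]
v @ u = [[-0.12, 0.13, -0.49], [0.03, -0.03, 0.2], [-0.24, 0.41, -0.37]]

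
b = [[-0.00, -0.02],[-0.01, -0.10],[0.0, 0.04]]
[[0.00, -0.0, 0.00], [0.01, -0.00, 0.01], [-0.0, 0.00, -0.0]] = b @ [[-0.26, -0.16, -0.32], [-0.03, 0.06, -0.04]]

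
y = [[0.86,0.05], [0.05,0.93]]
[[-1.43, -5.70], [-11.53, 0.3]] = y @ [[-0.94, -6.67], [-12.35, 0.68]]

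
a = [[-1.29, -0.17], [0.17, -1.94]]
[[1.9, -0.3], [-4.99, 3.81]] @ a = [[-2.50, 0.26], [7.08, -6.54]]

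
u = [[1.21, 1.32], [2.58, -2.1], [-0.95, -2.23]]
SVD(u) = [[0.16, 0.60], [-0.89, 0.43], [-0.43, -0.67]] @ diag([3.474886370188366, 2.8413842954234703]) @ [[-0.49, 0.87],  [0.87, 0.49]]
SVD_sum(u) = [[-0.27, 0.49], [1.51, -2.70], [0.72, -1.30]] + [[1.48, 0.83], [1.07, 0.6], [-1.67, -0.93]]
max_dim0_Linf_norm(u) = 2.58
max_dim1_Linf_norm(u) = 2.58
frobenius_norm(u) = 4.49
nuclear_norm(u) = 6.32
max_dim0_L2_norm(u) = 3.34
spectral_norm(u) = 3.47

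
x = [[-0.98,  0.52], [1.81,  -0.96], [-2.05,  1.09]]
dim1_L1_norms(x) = [1.5, 2.77, 3.14]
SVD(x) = [[-0.34, 0.24],[0.62, -0.67],[-0.71, -0.7]] @ diag([3.2892396262100267, 0.0016374888472338864]) @ [[0.88, -0.47], [-0.47, -0.88]]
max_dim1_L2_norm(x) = 2.32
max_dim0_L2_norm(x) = 2.9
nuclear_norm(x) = 3.29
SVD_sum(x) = [[-0.98, 0.52],[1.81, -0.96],[-2.05, 1.09]] + [[-0.00, -0.0], [0.00, 0.0], [0.00, 0.0]]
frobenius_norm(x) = 3.29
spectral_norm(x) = 3.29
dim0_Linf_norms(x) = [2.05, 1.09]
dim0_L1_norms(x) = [4.84, 2.57]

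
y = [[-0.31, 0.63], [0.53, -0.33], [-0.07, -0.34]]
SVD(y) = [[-0.74, -0.31], [0.62, -0.65], [0.25, 0.69]] @ diag([0.9317535597776299, 0.36760754051258926]) @ [[0.58, -0.81], [-0.81, -0.58]]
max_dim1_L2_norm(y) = 0.7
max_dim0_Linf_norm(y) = 0.63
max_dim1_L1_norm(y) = 0.94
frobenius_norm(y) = 1.00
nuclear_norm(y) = 1.30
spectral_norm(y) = 0.93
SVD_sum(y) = [[-0.40, 0.56], [0.33, -0.47], [0.14, -0.19]] + [[0.09, 0.07], [0.20, 0.14], [-0.21, -0.15]]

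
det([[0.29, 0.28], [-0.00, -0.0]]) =0.000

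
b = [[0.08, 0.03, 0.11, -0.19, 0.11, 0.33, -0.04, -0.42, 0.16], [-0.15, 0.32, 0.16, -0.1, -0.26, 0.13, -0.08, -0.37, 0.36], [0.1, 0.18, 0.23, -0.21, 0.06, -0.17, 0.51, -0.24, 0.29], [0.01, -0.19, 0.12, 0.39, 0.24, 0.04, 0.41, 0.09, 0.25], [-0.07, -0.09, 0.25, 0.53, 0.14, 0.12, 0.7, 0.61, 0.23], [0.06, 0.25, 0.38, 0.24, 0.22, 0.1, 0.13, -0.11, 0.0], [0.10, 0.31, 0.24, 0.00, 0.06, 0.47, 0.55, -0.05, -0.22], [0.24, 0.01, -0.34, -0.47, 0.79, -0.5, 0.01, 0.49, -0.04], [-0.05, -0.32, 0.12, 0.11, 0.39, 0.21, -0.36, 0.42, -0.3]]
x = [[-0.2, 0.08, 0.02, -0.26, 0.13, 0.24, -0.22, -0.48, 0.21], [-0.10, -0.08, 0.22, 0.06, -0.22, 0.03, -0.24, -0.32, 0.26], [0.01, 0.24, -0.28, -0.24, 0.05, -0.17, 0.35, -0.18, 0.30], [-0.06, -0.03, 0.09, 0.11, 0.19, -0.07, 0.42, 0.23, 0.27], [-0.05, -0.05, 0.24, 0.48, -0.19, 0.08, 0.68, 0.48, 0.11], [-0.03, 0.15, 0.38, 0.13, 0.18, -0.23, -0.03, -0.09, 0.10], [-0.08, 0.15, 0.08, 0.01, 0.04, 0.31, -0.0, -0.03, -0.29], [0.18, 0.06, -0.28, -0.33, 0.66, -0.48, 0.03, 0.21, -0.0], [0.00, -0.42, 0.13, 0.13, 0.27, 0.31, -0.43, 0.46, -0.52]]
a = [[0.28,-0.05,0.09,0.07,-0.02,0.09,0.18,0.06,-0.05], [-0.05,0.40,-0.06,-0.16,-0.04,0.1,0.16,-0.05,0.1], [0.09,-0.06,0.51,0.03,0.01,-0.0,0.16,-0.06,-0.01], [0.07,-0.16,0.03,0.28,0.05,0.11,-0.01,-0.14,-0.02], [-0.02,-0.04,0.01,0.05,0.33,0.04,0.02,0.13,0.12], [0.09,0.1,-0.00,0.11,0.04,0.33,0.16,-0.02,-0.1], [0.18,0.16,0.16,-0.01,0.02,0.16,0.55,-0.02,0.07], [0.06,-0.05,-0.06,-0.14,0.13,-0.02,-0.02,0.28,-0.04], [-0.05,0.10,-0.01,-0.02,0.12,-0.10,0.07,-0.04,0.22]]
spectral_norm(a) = 0.85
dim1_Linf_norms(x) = [0.48, 0.32, 0.35, 0.42, 0.68, 0.38, 0.31, 0.66, 0.52]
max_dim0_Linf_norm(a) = 0.55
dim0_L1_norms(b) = [0.86, 1.7, 1.95, 2.24, 2.27, 2.07, 2.79, 2.8, 1.85]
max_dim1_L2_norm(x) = 1.02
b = a + x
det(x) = 0.00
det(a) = -0.00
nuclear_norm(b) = 6.33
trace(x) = -1.18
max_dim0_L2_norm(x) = 1.03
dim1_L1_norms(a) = [0.89, 1.12, 0.93, 0.87, 0.76, 0.95, 1.33, 0.8, 0.73]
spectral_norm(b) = 1.47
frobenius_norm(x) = 2.29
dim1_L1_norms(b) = [1.47, 1.93, 1.99, 1.74, 2.74, 1.49, 2.0, 2.89, 2.28]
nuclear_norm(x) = 5.17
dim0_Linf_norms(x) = [0.2, 0.42, 0.38, 0.48, 0.66, 0.48, 0.68, 0.48, 0.52]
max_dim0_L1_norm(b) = 2.8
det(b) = -0.00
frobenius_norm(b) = 2.57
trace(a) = 3.18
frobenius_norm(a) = 1.34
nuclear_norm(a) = 3.18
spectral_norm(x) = 1.27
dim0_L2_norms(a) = [0.38, 0.49, 0.55, 0.38, 0.38, 0.42, 0.65, 0.36, 0.3]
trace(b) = 2.00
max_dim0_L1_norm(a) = 1.33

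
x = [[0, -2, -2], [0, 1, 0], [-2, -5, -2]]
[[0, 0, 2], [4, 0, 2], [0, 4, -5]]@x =[[-4, -10, -4], [-4, -18, -12], [10, 29, 10]]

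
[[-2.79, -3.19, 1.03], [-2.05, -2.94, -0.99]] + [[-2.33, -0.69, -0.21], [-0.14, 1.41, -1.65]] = [[-5.12, -3.88, 0.82], [-2.19, -1.53, -2.64]]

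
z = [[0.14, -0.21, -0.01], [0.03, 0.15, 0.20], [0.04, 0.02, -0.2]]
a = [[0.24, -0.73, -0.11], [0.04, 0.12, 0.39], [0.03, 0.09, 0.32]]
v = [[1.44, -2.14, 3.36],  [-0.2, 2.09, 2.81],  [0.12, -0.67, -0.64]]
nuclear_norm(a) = 1.29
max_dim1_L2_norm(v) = 4.24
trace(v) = 2.89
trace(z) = 0.09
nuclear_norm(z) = 0.66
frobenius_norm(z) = 0.41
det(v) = -0.06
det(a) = 0.00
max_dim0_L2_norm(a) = 0.75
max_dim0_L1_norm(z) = 0.41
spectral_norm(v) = 4.56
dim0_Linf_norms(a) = [0.24, 0.73, 0.39]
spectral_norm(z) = 0.33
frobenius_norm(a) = 0.94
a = z @ v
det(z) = -0.01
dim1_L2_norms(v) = [4.24, 3.51, 0.93]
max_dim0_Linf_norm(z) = 0.21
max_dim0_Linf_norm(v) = 3.36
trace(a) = 0.68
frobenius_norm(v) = 5.58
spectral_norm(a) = 0.81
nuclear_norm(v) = 7.78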